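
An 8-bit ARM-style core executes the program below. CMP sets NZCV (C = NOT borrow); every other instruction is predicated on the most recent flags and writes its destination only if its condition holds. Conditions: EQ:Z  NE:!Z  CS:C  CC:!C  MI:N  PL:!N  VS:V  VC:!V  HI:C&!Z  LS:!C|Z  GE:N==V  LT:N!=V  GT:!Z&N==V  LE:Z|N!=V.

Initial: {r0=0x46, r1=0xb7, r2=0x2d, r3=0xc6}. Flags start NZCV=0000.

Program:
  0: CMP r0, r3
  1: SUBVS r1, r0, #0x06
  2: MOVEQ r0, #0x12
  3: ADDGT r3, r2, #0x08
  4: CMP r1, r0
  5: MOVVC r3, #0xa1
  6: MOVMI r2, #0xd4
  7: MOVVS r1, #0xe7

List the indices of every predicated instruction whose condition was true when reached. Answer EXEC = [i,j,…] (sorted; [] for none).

EXEC = [1,3,5,6]

[0] flags=1001 → (cmp)
[1] flags=1001 VS?T → r1=0x40
[2] flags=1001 EQ?F → skip
[3] flags=1001 GT?T → r3=0x35
[4] flags=1000 → (cmp)
[5] flags=1000 VC?T → r3=0xa1
[6] flags=1000 MI?T → r2=0xd4
[7] flags=1000 VS?F → skip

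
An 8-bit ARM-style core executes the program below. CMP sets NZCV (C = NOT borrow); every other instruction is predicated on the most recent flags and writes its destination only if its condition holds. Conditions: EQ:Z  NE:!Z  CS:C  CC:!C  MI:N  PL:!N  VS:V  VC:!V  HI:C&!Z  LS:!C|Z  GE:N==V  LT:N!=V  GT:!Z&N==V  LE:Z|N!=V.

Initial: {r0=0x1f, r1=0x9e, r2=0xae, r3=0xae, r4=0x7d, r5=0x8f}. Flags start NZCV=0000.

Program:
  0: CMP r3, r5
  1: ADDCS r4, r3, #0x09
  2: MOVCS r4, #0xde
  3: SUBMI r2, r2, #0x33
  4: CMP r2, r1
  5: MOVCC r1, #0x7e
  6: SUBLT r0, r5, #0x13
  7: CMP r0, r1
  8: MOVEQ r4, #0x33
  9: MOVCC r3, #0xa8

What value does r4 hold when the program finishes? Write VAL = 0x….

VAL = 0xde

[0] flags=0010 → (cmp)
[1] flags=0010 CS?T → r4=0xb7
[2] flags=0010 CS?T → r4=0xde
[3] flags=0010 MI?F → skip
[4] flags=0010 → (cmp)
[5] flags=0010 CC?F → skip
[6] flags=0010 LT?F → skip
[7] flags=1001 → (cmp)
[8] flags=1001 EQ?F → skip
[9] flags=1001 CC?T → r3=0xa8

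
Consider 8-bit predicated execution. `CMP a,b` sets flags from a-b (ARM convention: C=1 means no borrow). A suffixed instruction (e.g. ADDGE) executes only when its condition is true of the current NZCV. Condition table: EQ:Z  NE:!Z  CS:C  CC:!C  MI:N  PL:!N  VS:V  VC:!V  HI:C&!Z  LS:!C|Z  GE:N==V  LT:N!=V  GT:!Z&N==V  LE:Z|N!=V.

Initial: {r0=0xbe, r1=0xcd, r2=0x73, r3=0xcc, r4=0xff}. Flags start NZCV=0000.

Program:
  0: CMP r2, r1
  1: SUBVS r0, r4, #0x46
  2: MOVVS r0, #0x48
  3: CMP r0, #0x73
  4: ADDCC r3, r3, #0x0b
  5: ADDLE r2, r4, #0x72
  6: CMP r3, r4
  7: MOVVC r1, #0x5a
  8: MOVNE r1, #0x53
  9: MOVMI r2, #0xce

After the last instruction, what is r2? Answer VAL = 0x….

0: ✓ CMP  NZCV=1001
1: ✓ SUBVS  r0←0xb9
2: ✓ MOVVS  r0←0x48
3: ✓ CMP  NZCV=1000
4: ✓ ADDCC  r3←0xd7
5: ✓ ADDLE  r2←0x71
6: ✓ CMP  NZCV=1000
7: ✓ MOVVC  r1←0x5a
8: ✓ MOVNE  r1←0x53
9: ✓ MOVMI  r2←0xce

VAL = 0xce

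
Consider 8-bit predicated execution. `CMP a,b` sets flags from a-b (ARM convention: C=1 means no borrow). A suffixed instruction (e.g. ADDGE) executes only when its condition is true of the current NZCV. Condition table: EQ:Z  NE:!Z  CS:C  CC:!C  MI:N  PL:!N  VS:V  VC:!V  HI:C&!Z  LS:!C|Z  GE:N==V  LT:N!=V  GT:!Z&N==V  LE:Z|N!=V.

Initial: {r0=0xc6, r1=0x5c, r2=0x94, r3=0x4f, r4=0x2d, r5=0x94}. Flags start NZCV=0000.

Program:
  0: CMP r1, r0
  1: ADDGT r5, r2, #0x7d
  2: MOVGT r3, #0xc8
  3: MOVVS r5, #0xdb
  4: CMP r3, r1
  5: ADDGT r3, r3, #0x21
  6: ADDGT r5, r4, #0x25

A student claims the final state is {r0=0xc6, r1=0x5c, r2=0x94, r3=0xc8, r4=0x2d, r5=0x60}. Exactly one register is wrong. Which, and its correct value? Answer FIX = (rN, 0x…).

FIX = (r5, 0xdb)

0: ✓ CMP  NZCV=1001
1: ✓ ADDGT  r5←0x11
2: ✓ MOVGT  r3←0xc8
3: ✓ MOVVS  r5←0xdb
4: ✓ CMP  NZCV=0011
5: · ADDGT
6: · ADDGT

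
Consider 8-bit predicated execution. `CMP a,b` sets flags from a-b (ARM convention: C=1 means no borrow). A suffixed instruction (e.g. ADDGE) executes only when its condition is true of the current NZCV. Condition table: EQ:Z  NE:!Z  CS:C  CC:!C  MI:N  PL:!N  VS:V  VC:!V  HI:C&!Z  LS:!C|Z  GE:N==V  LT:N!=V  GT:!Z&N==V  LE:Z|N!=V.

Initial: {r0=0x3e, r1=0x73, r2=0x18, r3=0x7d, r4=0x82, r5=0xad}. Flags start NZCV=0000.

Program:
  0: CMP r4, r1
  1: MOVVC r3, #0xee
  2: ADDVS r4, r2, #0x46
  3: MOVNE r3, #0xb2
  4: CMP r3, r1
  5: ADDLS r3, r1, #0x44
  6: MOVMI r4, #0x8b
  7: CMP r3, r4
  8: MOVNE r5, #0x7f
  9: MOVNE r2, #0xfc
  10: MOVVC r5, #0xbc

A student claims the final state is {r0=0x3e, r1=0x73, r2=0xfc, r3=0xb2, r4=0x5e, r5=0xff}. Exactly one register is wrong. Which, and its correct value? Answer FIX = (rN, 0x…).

0: ✓ CMP  NZCV=0011
1: · MOVVC
2: ✓ ADDVS  r4←0x5e
3: ✓ MOVNE  r3←0xb2
4: ✓ CMP  NZCV=0011
5: · ADDLS
6: · MOVMI
7: ✓ CMP  NZCV=0011
8: ✓ MOVNE  r5←0x7f
9: ✓ MOVNE  r2←0xfc
10: · MOVVC

FIX = (r5, 0x7f)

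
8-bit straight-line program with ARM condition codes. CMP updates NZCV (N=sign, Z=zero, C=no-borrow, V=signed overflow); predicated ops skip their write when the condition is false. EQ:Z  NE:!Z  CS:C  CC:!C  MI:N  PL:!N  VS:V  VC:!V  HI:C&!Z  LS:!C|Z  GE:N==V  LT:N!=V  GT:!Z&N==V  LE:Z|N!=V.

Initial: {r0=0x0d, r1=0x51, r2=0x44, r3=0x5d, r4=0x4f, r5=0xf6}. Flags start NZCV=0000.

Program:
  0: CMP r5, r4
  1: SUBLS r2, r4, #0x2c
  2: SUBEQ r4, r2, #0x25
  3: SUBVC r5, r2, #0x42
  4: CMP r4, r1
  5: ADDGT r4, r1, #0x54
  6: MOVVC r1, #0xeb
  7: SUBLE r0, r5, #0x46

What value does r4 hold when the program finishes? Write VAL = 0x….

VAL = 0x4f

0: ✓ CMP  NZCV=1010
1: · SUBLS
2: · SUBEQ
3: ✓ SUBVC  r5←0x02
4: ✓ CMP  NZCV=1000
5: · ADDGT
6: ✓ MOVVC  r1←0xeb
7: ✓ SUBLE  r0←0xbc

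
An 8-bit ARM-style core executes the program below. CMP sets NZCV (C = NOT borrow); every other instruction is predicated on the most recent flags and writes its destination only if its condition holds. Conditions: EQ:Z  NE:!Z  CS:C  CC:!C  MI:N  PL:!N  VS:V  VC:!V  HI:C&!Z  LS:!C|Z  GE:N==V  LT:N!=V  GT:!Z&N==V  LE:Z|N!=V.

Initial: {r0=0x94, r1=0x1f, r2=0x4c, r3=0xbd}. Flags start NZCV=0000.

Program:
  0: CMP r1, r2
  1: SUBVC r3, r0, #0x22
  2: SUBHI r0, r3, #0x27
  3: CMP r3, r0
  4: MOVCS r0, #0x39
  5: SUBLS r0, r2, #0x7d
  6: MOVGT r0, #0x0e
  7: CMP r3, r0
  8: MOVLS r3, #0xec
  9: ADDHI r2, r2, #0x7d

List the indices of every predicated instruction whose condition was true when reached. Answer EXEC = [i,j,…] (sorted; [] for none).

EXEC = [1,5,6,9]

0: ✓ CMP  NZCV=1000
1: ✓ SUBVC  r3←0x72
2: · SUBHI
3: ✓ CMP  NZCV=1001
4: · MOVCS
5: ✓ SUBLS  r0←0xcf
6: ✓ MOVGT  r0←0x0e
7: ✓ CMP  NZCV=0010
8: · MOVLS
9: ✓ ADDHI  r2←0xc9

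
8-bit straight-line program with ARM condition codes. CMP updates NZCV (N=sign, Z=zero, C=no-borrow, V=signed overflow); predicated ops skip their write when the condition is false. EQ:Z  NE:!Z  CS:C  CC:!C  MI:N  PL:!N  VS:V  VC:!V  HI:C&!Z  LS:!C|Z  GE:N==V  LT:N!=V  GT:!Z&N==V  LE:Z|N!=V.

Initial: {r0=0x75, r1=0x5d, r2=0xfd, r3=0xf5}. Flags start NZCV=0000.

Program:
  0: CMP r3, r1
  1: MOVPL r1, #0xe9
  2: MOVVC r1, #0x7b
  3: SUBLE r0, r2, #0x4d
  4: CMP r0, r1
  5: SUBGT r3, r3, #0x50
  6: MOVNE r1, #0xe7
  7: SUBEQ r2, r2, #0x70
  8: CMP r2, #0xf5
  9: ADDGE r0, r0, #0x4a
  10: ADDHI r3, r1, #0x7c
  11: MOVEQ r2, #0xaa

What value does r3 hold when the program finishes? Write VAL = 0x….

[0] flags=1010 → (cmp)
[1] flags=1010 PL?F → skip
[2] flags=1010 VC?T → r1=0x7b
[3] flags=1010 LE?T → r0=0xb0
[4] flags=0011 → (cmp)
[5] flags=0011 GT?F → skip
[6] flags=0011 NE?T → r1=0xe7
[7] flags=0011 EQ?F → skip
[8] flags=0010 → (cmp)
[9] flags=0010 GE?T → r0=0xfa
[10] flags=0010 HI?T → r3=0x63
[11] flags=0010 EQ?F → skip

VAL = 0x63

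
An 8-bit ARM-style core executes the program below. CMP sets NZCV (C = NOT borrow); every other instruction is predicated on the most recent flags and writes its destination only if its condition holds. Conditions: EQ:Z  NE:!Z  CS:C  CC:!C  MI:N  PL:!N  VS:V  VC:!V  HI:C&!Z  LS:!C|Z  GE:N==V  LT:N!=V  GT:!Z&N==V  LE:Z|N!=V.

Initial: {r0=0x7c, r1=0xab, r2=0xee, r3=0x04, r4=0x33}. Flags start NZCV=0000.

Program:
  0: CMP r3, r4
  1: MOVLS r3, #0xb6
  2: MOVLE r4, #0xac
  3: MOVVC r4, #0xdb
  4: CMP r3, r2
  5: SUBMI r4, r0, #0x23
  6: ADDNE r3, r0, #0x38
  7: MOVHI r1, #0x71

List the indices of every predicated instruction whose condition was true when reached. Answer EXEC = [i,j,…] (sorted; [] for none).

EXEC = [1,2,3,5,6]

[0] flags=1000 → (cmp)
[1] flags=1000 LS?T → r3=0xb6
[2] flags=1000 LE?T → r4=0xac
[3] flags=1000 VC?T → r4=0xdb
[4] flags=1000 → (cmp)
[5] flags=1000 MI?T → r4=0x59
[6] flags=1000 NE?T → r3=0xb4
[7] flags=1000 HI?F → skip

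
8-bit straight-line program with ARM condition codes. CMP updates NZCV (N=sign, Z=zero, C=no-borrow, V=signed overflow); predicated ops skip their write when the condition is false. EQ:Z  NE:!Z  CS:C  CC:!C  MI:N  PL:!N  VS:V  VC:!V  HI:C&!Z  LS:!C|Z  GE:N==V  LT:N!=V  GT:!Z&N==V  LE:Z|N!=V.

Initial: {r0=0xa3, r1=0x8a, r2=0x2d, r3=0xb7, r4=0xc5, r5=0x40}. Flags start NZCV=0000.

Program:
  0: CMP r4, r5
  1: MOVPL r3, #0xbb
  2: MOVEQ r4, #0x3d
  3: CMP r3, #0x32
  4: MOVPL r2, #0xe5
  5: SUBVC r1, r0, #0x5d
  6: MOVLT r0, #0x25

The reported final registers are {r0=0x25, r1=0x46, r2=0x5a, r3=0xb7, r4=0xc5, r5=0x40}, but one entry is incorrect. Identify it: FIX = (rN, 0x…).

[0] flags=1010 → (cmp)
[1] flags=1010 PL?F → skip
[2] flags=1010 EQ?F → skip
[3] flags=1010 → (cmp)
[4] flags=1010 PL?F → skip
[5] flags=1010 VC?T → r1=0x46
[6] flags=1010 LT?T → r0=0x25

FIX = (r2, 0x2d)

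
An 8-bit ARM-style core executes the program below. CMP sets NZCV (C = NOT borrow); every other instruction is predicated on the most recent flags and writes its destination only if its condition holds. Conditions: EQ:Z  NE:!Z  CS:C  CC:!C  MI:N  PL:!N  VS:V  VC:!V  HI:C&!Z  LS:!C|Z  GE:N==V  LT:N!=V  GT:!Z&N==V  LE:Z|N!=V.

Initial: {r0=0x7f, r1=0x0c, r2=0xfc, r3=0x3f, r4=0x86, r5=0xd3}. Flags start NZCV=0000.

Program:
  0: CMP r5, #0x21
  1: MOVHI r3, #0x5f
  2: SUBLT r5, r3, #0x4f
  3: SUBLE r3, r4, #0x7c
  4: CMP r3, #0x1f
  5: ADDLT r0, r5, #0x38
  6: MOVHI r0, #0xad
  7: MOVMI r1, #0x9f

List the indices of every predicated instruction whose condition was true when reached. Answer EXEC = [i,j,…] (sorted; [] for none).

0: ✓ CMP  NZCV=1010
1: ✓ MOVHI  r3←0x5f
2: ✓ SUBLT  r5←0x10
3: ✓ SUBLE  r3←0x0a
4: ✓ CMP  NZCV=1000
5: ✓ ADDLT  r0←0x48
6: · MOVHI
7: ✓ MOVMI  r1←0x9f

EXEC = [1,2,3,5,7]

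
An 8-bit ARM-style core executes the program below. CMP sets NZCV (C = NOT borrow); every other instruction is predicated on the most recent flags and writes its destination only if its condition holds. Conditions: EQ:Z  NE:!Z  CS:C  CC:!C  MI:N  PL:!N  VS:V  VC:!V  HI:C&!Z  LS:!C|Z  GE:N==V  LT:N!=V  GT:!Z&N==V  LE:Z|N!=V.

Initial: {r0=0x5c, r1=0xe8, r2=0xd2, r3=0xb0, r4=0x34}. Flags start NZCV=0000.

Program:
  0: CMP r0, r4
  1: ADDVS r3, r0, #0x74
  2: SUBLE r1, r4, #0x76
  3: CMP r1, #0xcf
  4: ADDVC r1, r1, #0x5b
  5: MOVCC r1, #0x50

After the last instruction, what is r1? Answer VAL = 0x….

VAL = 0x43

[0] flags=0010 → (cmp)
[1] flags=0010 VS?F → skip
[2] flags=0010 LE?F → skip
[3] flags=0010 → (cmp)
[4] flags=0010 VC?T → r1=0x43
[5] flags=0010 CC?F → skip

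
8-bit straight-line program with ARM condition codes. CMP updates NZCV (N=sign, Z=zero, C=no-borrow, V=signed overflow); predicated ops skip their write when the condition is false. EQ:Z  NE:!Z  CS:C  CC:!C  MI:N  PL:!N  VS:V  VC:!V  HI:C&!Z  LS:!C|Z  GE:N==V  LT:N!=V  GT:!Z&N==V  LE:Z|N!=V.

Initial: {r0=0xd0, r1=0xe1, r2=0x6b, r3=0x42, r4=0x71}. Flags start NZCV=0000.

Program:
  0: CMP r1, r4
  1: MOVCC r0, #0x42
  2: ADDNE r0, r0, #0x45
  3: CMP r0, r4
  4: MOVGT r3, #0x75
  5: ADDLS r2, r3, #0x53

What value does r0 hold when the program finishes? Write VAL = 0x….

[0] flags=0011 → (cmp)
[1] flags=0011 CC?F → skip
[2] flags=0011 NE?T → r0=0x15
[3] flags=1000 → (cmp)
[4] flags=1000 GT?F → skip
[5] flags=1000 LS?T → r2=0x95

VAL = 0x15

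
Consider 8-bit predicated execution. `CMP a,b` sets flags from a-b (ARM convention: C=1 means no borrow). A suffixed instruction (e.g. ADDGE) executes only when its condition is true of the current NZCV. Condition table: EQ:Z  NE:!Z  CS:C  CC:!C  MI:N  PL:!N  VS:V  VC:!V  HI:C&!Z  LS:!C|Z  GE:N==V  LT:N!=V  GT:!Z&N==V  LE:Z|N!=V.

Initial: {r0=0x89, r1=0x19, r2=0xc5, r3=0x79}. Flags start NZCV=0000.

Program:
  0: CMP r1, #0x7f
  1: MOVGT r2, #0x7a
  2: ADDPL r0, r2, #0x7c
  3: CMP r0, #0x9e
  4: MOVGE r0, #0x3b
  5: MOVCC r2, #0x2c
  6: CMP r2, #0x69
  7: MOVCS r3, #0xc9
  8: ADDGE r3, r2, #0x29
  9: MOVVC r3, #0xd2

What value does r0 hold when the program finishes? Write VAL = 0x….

VAL = 0x89

0: ✓ CMP  NZCV=1000
1: · MOVGT
2: · ADDPL
3: ✓ CMP  NZCV=1000
4: · MOVGE
5: ✓ MOVCC  r2←0x2c
6: ✓ CMP  NZCV=1000
7: · MOVCS
8: · ADDGE
9: ✓ MOVVC  r3←0xd2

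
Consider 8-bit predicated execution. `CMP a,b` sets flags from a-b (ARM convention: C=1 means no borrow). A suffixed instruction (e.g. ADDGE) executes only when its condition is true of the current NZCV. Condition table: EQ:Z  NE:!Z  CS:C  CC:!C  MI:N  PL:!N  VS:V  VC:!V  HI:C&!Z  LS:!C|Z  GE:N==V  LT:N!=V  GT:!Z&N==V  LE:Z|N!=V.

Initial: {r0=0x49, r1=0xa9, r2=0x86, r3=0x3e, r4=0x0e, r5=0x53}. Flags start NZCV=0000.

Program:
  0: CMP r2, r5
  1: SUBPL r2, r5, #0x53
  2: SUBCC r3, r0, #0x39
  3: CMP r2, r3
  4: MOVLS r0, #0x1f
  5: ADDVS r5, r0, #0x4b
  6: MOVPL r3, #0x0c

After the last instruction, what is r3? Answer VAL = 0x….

0: ✓ CMP  NZCV=0011
1: ✓ SUBPL  r2←0x00
2: · SUBCC
3: ✓ CMP  NZCV=1000
4: ✓ MOVLS  r0←0x1f
5: · ADDVS
6: · MOVPL

VAL = 0x3e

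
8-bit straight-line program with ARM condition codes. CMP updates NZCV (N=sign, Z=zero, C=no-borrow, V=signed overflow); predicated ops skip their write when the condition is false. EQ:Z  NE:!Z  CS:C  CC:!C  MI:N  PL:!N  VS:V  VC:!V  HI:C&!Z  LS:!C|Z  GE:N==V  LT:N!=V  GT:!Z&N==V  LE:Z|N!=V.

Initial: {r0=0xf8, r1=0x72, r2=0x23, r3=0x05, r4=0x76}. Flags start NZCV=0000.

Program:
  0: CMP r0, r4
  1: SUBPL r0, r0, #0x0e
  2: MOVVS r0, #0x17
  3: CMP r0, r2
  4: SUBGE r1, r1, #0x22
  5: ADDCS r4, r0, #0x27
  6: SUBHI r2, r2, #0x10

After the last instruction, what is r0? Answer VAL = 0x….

[0] flags=1010 → (cmp)
[1] flags=1010 PL?F → skip
[2] flags=1010 VS?F → skip
[3] flags=1010 → (cmp)
[4] flags=1010 GE?F → skip
[5] flags=1010 CS?T → r4=0x1f
[6] flags=1010 HI?T → r2=0x13

VAL = 0xf8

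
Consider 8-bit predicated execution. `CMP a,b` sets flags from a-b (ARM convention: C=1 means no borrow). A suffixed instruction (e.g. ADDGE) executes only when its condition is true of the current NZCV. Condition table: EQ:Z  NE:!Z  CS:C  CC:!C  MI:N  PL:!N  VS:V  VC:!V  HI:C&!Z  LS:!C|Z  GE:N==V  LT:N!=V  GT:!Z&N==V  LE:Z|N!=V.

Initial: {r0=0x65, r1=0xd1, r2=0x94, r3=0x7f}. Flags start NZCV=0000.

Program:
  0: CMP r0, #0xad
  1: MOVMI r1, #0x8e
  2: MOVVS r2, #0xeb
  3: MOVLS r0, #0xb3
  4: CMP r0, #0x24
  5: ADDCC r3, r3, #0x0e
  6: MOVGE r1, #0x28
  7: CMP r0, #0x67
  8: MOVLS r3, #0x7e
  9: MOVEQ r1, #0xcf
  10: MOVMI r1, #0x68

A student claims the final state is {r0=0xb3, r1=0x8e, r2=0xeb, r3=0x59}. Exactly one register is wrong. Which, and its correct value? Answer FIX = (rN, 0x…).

FIX = (r3, 0x7f)

0: ✓ CMP  NZCV=1001
1: ✓ MOVMI  r1←0x8e
2: ✓ MOVVS  r2←0xeb
3: ✓ MOVLS  r0←0xb3
4: ✓ CMP  NZCV=1010
5: · ADDCC
6: · MOVGE
7: ✓ CMP  NZCV=0011
8: · MOVLS
9: · MOVEQ
10: · MOVMI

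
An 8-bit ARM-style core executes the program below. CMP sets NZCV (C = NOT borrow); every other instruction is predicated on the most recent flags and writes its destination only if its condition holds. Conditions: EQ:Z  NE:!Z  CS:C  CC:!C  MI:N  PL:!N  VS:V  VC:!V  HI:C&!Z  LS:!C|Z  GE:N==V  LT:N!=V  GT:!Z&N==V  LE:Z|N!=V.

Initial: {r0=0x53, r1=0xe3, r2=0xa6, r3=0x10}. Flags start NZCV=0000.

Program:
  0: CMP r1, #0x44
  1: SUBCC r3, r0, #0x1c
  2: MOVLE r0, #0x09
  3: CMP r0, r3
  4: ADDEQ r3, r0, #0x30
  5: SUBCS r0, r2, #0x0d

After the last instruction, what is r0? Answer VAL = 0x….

VAL = 0x09

[0] flags=1010 → (cmp)
[1] flags=1010 CC?F → skip
[2] flags=1010 LE?T → r0=0x09
[3] flags=1000 → (cmp)
[4] flags=1000 EQ?F → skip
[5] flags=1000 CS?F → skip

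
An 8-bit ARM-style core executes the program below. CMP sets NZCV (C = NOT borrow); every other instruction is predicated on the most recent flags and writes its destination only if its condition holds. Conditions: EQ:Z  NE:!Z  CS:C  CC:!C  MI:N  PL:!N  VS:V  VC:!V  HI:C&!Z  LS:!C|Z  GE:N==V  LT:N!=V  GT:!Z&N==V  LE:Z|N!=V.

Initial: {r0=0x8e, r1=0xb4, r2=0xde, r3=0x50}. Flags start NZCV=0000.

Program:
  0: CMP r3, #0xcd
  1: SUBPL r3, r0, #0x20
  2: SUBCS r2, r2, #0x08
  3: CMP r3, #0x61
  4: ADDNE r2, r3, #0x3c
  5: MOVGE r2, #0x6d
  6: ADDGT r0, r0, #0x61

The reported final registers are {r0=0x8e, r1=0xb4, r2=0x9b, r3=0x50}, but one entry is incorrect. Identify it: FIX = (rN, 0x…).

FIX = (r2, 0x8c)

[0] flags=1001 → (cmp)
[1] flags=1001 PL?F → skip
[2] flags=1001 CS?F → skip
[3] flags=1000 → (cmp)
[4] flags=1000 NE?T → r2=0x8c
[5] flags=1000 GE?F → skip
[6] flags=1000 GT?F → skip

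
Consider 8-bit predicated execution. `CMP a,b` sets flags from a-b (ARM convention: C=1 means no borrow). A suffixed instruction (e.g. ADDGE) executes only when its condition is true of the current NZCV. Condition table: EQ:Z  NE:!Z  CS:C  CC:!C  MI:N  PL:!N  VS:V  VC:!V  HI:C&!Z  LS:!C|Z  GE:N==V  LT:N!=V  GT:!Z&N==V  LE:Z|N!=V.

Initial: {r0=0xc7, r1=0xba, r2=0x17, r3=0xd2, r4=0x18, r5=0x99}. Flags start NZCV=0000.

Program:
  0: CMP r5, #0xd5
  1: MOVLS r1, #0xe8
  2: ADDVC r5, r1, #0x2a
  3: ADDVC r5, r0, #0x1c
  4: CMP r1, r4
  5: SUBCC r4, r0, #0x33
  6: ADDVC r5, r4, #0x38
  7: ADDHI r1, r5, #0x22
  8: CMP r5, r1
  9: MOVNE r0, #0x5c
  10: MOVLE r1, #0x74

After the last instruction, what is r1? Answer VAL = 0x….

0: ✓ CMP  NZCV=1000
1: ✓ MOVLS  r1←0xe8
2: ✓ ADDVC  r5←0x12
3: ✓ ADDVC  r5←0xe3
4: ✓ CMP  NZCV=1010
5: · SUBCC
6: ✓ ADDVC  r5←0x50
7: ✓ ADDHI  r1←0x72
8: ✓ CMP  NZCV=1000
9: ✓ MOVNE  r0←0x5c
10: ✓ MOVLE  r1←0x74

VAL = 0x74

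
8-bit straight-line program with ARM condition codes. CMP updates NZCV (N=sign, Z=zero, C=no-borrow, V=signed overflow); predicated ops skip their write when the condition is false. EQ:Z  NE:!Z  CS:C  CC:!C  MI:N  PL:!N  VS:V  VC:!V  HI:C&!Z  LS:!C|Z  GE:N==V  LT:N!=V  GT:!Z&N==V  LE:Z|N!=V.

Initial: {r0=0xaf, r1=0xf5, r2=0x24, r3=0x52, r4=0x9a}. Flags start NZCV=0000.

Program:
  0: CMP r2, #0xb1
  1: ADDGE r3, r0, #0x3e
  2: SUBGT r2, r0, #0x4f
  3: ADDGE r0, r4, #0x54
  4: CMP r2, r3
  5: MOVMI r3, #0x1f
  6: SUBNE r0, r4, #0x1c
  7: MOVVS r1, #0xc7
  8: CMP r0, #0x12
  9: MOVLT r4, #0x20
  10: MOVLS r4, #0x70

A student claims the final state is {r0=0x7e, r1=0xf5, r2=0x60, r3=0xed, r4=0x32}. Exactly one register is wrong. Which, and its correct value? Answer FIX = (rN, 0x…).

FIX = (r4, 0x9a)

[0] flags=0000 → (cmp)
[1] flags=0000 GE?T → r3=0xed
[2] flags=0000 GT?T → r2=0x60
[3] flags=0000 GE?T → r0=0xee
[4] flags=0000 → (cmp)
[5] flags=0000 MI?F → skip
[6] flags=0000 NE?T → r0=0x7e
[7] flags=0000 VS?F → skip
[8] flags=0010 → (cmp)
[9] flags=0010 LT?F → skip
[10] flags=0010 LS?F → skip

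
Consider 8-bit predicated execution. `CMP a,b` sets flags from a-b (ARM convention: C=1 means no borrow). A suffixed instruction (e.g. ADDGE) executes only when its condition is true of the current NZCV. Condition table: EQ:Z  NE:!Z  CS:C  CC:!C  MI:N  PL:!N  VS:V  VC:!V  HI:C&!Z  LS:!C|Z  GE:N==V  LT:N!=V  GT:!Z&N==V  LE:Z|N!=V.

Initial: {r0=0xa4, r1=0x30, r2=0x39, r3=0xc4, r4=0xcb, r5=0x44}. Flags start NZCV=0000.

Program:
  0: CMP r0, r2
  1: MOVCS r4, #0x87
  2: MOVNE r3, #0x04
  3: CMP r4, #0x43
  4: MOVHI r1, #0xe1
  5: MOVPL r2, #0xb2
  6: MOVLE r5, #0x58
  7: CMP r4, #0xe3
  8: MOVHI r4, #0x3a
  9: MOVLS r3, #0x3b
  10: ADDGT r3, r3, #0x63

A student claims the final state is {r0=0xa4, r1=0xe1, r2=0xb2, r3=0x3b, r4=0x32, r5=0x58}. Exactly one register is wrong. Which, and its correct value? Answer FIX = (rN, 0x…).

FIX = (r4, 0x87)

0: ✓ CMP  NZCV=0011
1: ✓ MOVCS  r4←0x87
2: ✓ MOVNE  r3←0x04
3: ✓ CMP  NZCV=0011
4: ✓ MOVHI  r1←0xe1
5: ✓ MOVPL  r2←0xb2
6: ✓ MOVLE  r5←0x58
7: ✓ CMP  NZCV=1000
8: · MOVHI
9: ✓ MOVLS  r3←0x3b
10: · ADDGT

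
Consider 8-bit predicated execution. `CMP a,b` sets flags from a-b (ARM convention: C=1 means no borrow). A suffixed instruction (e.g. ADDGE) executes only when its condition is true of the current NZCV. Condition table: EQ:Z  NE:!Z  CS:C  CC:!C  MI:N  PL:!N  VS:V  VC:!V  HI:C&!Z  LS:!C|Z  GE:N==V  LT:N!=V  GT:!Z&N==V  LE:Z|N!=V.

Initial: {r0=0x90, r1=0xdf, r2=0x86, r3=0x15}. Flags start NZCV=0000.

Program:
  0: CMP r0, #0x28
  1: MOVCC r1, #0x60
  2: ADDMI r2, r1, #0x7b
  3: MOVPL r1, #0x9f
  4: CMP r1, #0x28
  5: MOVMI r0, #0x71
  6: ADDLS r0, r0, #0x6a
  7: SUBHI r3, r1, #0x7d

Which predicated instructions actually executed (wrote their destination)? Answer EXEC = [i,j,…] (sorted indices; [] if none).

EXEC = [3,7]

0: ✓ CMP  NZCV=0011
1: · MOVCC
2: · ADDMI
3: ✓ MOVPL  r1←0x9f
4: ✓ CMP  NZCV=0011
5: · MOVMI
6: · ADDLS
7: ✓ SUBHI  r3←0x22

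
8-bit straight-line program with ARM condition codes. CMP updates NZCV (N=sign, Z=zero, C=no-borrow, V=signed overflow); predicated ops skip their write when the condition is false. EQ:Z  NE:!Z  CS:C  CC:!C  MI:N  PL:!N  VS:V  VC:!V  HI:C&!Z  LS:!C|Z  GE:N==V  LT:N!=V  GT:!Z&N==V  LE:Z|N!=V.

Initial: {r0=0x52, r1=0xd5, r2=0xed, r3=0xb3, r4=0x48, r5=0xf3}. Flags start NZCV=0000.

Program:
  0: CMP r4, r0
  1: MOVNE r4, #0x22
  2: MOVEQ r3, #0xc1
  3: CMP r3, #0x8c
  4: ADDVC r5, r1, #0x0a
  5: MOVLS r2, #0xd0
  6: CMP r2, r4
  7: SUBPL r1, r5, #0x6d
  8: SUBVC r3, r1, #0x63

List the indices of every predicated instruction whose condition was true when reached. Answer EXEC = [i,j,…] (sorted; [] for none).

EXEC = [1,4,8]

0: ✓ CMP  NZCV=1000
1: ✓ MOVNE  r4←0x22
2: · MOVEQ
3: ✓ CMP  NZCV=0010
4: ✓ ADDVC  r5←0xdf
5: · MOVLS
6: ✓ CMP  NZCV=1010
7: · SUBPL
8: ✓ SUBVC  r3←0x72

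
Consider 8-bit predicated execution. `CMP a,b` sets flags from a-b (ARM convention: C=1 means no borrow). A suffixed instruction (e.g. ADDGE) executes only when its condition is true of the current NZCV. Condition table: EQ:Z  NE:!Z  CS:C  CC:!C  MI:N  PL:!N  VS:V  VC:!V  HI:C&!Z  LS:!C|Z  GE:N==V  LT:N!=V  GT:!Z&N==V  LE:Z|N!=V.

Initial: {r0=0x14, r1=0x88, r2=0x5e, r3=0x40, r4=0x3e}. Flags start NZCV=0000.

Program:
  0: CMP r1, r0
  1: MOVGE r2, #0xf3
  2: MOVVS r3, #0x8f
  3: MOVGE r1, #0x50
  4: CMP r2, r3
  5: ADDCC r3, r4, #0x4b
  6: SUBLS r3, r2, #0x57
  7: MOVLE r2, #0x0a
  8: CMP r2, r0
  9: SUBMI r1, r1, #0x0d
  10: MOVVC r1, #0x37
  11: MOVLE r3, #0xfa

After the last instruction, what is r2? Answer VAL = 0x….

[0] flags=0011 → (cmp)
[1] flags=0011 GE?F → skip
[2] flags=0011 VS?T → r3=0x8f
[3] flags=0011 GE?F → skip
[4] flags=1001 → (cmp)
[5] flags=1001 CC?T → r3=0x89
[6] flags=1001 LS?T → r3=0x07
[7] flags=1001 LE?F → skip
[8] flags=0010 → (cmp)
[9] flags=0010 MI?F → skip
[10] flags=0010 VC?T → r1=0x37
[11] flags=0010 LE?F → skip

VAL = 0x5e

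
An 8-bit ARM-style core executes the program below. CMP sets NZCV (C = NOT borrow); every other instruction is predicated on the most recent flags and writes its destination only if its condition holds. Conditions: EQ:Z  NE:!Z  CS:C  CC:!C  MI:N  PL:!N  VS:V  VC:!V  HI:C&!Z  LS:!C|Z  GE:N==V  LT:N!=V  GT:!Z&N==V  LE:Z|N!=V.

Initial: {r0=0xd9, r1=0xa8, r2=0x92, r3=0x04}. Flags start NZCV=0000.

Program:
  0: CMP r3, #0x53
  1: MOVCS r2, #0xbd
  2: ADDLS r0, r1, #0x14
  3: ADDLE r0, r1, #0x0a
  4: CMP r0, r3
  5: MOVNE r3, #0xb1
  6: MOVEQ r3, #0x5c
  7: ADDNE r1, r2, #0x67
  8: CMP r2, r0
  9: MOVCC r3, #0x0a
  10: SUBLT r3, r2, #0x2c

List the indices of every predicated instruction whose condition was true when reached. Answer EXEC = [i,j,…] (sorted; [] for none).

[0] flags=1000 → (cmp)
[1] flags=1000 CS?F → skip
[2] flags=1000 LS?T → r0=0xbc
[3] flags=1000 LE?T → r0=0xb2
[4] flags=1010 → (cmp)
[5] flags=1010 NE?T → r3=0xb1
[6] flags=1010 EQ?F → skip
[7] flags=1010 NE?T → r1=0xf9
[8] flags=1000 → (cmp)
[9] flags=1000 CC?T → r3=0x0a
[10] flags=1000 LT?T → r3=0x66

EXEC = [2,3,5,7,9,10]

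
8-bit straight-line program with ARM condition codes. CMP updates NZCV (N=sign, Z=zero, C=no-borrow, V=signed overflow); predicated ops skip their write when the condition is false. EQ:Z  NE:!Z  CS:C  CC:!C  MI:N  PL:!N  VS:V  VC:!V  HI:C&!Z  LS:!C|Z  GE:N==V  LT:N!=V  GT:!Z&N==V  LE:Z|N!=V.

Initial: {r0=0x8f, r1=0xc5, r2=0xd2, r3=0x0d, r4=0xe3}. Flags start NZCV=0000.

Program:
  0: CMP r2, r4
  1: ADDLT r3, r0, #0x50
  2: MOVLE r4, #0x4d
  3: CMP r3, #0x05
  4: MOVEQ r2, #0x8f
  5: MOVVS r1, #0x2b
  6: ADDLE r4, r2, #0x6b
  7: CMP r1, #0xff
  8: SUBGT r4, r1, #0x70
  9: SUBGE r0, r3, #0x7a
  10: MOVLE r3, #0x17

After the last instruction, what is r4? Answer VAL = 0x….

VAL = 0x3d

[0] flags=1000 → (cmp)
[1] flags=1000 LT?T → r3=0xdf
[2] flags=1000 LE?T → r4=0x4d
[3] flags=1010 → (cmp)
[4] flags=1010 EQ?F → skip
[5] flags=1010 VS?F → skip
[6] flags=1010 LE?T → r4=0x3d
[7] flags=1000 → (cmp)
[8] flags=1000 GT?F → skip
[9] flags=1000 GE?F → skip
[10] flags=1000 LE?T → r3=0x17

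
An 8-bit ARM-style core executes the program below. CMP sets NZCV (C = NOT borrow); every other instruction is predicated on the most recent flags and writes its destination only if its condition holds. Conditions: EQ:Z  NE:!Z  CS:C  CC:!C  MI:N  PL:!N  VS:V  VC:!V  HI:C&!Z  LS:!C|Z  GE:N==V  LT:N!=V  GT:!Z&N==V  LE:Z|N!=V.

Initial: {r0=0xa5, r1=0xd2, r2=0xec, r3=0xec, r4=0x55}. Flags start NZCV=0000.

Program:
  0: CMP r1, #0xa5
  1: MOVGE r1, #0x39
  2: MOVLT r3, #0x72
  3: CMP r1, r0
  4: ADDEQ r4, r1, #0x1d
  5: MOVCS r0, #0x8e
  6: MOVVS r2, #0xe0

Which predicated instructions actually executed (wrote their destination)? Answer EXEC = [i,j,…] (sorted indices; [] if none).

[0] flags=0010 → (cmp)
[1] flags=0010 GE?T → r1=0x39
[2] flags=0010 LT?F → skip
[3] flags=1001 → (cmp)
[4] flags=1001 EQ?F → skip
[5] flags=1001 CS?F → skip
[6] flags=1001 VS?T → r2=0xe0

EXEC = [1,6]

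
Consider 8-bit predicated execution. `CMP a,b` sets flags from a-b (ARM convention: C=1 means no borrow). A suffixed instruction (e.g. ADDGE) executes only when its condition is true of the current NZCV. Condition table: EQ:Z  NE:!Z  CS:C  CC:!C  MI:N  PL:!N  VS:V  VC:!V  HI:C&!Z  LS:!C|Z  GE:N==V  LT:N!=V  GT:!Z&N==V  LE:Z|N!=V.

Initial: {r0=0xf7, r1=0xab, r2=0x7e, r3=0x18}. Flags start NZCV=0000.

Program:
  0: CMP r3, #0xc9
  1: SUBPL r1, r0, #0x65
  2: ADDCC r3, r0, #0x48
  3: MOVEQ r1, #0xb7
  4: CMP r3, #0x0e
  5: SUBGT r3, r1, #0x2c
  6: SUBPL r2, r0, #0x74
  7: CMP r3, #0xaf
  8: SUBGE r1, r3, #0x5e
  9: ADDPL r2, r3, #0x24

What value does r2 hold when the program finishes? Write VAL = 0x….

0: ✓ CMP  NZCV=0000
1: ✓ SUBPL  r1←0x92
2: ✓ ADDCC  r3←0x3f
3: · MOVEQ
4: ✓ CMP  NZCV=0010
5: ✓ SUBGT  r3←0x66
6: ✓ SUBPL  r2←0x83
7: ✓ CMP  NZCV=1001
8: ✓ SUBGE  r1←0x08
9: · ADDPL

VAL = 0x83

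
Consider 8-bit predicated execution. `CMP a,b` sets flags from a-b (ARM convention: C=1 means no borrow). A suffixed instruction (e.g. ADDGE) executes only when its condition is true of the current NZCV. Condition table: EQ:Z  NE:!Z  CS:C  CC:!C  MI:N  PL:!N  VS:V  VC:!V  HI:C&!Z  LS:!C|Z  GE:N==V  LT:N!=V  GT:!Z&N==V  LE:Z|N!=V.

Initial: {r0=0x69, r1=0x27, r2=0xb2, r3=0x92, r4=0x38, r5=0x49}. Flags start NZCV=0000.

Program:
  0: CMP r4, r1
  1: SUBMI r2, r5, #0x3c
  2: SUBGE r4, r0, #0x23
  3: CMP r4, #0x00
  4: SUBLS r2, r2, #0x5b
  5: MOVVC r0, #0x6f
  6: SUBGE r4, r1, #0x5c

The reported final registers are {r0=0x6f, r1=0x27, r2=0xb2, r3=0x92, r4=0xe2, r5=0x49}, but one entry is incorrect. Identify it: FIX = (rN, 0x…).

[0] flags=0010 → (cmp)
[1] flags=0010 MI?F → skip
[2] flags=0010 GE?T → r4=0x46
[3] flags=0010 → (cmp)
[4] flags=0010 LS?F → skip
[5] flags=0010 VC?T → r0=0x6f
[6] flags=0010 GE?T → r4=0xcb

FIX = (r4, 0xcb)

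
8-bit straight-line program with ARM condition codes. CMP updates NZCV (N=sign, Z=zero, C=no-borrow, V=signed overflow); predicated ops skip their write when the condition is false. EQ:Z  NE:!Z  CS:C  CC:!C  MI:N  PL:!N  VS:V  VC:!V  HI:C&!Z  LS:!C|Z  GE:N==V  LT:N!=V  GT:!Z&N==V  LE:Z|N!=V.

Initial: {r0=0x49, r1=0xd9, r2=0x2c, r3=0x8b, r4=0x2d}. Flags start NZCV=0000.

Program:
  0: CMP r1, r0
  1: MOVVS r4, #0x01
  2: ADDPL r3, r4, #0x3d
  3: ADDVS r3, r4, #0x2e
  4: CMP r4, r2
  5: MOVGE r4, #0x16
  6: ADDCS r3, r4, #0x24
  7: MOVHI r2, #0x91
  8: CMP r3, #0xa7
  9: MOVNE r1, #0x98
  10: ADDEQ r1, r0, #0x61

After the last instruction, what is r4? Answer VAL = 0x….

VAL = 0x16

[0] flags=1010 → (cmp)
[1] flags=1010 VS?F → skip
[2] flags=1010 PL?F → skip
[3] flags=1010 VS?F → skip
[4] flags=0010 → (cmp)
[5] flags=0010 GE?T → r4=0x16
[6] flags=0010 CS?T → r3=0x3a
[7] flags=0010 HI?T → r2=0x91
[8] flags=1001 → (cmp)
[9] flags=1001 NE?T → r1=0x98
[10] flags=1001 EQ?F → skip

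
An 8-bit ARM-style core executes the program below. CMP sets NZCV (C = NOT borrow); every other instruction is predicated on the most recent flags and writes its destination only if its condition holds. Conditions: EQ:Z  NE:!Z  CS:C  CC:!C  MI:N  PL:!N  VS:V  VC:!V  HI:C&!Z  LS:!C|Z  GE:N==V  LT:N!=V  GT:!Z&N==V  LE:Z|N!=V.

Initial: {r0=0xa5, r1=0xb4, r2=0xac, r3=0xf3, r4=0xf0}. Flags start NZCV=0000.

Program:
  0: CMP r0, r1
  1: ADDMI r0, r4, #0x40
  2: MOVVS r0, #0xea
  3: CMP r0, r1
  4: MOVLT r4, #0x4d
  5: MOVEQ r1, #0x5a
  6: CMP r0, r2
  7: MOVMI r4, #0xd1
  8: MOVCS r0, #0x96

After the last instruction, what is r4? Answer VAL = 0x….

VAL = 0xd1

[0] flags=1000 → (cmp)
[1] flags=1000 MI?T → r0=0x30
[2] flags=1000 VS?F → skip
[3] flags=0000 → (cmp)
[4] flags=0000 LT?F → skip
[5] flags=0000 EQ?F → skip
[6] flags=1001 → (cmp)
[7] flags=1001 MI?T → r4=0xd1
[8] flags=1001 CS?F → skip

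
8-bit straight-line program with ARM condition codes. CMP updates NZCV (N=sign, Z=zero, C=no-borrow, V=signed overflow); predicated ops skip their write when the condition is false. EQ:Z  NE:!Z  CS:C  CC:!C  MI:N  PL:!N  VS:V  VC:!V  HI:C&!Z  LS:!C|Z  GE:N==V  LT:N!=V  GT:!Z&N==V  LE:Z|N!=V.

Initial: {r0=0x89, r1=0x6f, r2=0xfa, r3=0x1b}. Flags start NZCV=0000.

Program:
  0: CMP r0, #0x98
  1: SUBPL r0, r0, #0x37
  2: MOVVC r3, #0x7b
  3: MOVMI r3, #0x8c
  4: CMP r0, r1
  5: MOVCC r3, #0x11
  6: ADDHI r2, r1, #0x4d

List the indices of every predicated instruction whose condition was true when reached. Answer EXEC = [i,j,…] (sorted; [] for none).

0: ✓ CMP  NZCV=1000
1: · SUBPL
2: ✓ MOVVC  r3←0x7b
3: ✓ MOVMI  r3←0x8c
4: ✓ CMP  NZCV=0011
5: · MOVCC
6: ✓ ADDHI  r2←0xbc

EXEC = [2,3,6]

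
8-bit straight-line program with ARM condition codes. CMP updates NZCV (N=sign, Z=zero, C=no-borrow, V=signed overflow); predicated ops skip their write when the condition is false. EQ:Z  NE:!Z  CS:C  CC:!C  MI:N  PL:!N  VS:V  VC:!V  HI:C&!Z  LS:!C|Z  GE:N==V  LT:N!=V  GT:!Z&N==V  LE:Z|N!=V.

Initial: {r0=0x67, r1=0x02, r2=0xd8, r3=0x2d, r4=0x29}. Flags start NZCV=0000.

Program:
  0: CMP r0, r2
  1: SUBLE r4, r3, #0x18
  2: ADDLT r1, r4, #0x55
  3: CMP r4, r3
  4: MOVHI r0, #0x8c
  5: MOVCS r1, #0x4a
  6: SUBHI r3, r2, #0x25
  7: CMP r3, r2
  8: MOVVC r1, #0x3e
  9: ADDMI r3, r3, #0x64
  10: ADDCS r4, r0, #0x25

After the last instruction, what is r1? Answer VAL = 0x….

VAL = 0x3e

[0] flags=1001 → (cmp)
[1] flags=1001 LE?F → skip
[2] flags=1001 LT?F → skip
[3] flags=1000 → (cmp)
[4] flags=1000 HI?F → skip
[5] flags=1000 CS?F → skip
[6] flags=1000 HI?F → skip
[7] flags=0000 → (cmp)
[8] flags=0000 VC?T → r1=0x3e
[9] flags=0000 MI?F → skip
[10] flags=0000 CS?F → skip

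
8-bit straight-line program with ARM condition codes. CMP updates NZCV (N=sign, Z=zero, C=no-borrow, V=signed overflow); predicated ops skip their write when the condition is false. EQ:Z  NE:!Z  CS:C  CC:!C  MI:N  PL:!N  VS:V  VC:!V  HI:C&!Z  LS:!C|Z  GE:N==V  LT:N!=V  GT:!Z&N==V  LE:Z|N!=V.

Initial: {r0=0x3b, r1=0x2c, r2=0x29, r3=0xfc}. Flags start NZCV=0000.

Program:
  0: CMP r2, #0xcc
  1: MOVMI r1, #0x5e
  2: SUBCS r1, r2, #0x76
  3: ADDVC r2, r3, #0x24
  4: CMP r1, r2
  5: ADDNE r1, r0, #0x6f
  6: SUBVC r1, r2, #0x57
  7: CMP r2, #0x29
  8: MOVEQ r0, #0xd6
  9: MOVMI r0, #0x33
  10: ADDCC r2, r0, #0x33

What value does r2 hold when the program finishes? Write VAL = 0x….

0: ✓ CMP  NZCV=0000
1: · MOVMI
2: · SUBCS
3: ✓ ADDVC  r2←0x20
4: ✓ CMP  NZCV=0010
5: ✓ ADDNE  r1←0xaa
6: ✓ SUBVC  r1←0xc9
7: ✓ CMP  NZCV=1000
8: · MOVEQ
9: ✓ MOVMI  r0←0x33
10: ✓ ADDCC  r2←0x66

VAL = 0x66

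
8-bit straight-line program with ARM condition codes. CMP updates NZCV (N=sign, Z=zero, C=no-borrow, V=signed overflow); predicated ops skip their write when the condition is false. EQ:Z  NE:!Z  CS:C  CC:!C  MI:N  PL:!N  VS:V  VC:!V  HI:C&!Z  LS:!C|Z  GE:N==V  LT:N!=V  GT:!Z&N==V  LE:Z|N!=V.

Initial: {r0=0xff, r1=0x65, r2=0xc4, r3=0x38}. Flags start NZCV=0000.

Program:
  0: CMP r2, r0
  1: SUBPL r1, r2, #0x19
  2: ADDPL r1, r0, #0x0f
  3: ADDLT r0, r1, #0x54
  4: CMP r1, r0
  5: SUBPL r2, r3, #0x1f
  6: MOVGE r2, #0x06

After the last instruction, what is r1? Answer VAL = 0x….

VAL = 0x65

0: ✓ CMP  NZCV=1000
1: · SUBPL
2: · ADDPL
3: ✓ ADDLT  r0←0xb9
4: ✓ CMP  NZCV=1001
5: · SUBPL
6: ✓ MOVGE  r2←0x06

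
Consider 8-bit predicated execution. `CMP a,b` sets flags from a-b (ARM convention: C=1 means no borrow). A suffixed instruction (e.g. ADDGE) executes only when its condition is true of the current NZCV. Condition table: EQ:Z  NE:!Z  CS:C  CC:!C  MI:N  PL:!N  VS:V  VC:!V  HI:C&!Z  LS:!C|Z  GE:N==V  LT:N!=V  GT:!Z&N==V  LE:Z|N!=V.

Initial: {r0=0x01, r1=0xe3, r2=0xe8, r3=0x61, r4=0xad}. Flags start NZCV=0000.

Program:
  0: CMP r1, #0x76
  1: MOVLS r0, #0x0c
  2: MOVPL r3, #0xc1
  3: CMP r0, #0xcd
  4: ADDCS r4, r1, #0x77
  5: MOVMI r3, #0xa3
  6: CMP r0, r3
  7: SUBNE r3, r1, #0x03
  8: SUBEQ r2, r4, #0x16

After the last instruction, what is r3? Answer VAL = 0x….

VAL = 0xe0

[0] flags=0011 → (cmp)
[1] flags=0011 LS?F → skip
[2] flags=0011 PL?T → r3=0xc1
[3] flags=0000 → (cmp)
[4] flags=0000 CS?F → skip
[5] flags=0000 MI?F → skip
[6] flags=0000 → (cmp)
[7] flags=0000 NE?T → r3=0xe0
[8] flags=0000 EQ?F → skip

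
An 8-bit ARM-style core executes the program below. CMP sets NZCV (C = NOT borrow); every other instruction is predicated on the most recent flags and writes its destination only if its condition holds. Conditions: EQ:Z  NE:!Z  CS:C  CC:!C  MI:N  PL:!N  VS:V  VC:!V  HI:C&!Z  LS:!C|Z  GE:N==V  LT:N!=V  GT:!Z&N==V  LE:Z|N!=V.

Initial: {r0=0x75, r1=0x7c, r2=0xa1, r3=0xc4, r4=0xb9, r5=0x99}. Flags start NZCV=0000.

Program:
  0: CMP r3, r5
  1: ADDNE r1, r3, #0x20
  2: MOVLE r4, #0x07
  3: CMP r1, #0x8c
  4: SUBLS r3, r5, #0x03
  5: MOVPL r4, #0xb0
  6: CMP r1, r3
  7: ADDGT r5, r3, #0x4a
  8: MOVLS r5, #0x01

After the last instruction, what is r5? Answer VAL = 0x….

VAL = 0x0e

0: ✓ CMP  NZCV=0010
1: ✓ ADDNE  r1←0xe4
2: · MOVLE
3: ✓ CMP  NZCV=0010
4: · SUBLS
5: ✓ MOVPL  r4←0xb0
6: ✓ CMP  NZCV=0010
7: ✓ ADDGT  r5←0x0e
8: · MOVLS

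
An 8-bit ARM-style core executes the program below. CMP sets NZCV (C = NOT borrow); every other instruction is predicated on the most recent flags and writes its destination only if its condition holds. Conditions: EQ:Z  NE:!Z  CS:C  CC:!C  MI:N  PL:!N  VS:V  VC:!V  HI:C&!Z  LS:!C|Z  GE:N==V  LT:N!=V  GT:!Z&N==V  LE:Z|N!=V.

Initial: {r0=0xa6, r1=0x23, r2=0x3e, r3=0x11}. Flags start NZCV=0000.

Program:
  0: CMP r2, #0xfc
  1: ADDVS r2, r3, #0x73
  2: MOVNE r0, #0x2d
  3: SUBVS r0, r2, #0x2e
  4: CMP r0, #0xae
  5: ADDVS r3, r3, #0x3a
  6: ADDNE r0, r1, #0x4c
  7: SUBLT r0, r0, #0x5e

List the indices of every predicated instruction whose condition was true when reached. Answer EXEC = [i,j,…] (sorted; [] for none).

EXEC = [2,6]

[0] flags=0000 → (cmp)
[1] flags=0000 VS?F → skip
[2] flags=0000 NE?T → r0=0x2d
[3] flags=0000 VS?F → skip
[4] flags=0000 → (cmp)
[5] flags=0000 VS?F → skip
[6] flags=0000 NE?T → r0=0x6f
[7] flags=0000 LT?F → skip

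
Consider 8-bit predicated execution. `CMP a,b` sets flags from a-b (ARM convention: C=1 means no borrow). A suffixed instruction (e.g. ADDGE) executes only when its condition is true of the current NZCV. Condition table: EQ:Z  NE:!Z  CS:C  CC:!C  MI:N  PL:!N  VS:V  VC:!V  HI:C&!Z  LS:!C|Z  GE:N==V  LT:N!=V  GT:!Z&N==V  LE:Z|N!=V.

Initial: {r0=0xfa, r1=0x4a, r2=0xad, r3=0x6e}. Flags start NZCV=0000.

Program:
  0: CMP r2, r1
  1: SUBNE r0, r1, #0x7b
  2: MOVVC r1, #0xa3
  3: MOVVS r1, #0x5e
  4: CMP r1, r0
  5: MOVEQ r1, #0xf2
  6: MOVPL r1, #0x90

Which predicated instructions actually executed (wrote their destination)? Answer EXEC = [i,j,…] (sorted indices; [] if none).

[0] flags=0011 → (cmp)
[1] flags=0011 NE?T → r0=0xcf
[2] flags=0011 VC?F → skip
[3] flags=0011 VS?T → r1=0x5e
[4] flags=1001 → (cmp)
[5] flags=1001 EQ?F → skip
[6] flags=1001 PL?F → skip

EXEC = [1,3]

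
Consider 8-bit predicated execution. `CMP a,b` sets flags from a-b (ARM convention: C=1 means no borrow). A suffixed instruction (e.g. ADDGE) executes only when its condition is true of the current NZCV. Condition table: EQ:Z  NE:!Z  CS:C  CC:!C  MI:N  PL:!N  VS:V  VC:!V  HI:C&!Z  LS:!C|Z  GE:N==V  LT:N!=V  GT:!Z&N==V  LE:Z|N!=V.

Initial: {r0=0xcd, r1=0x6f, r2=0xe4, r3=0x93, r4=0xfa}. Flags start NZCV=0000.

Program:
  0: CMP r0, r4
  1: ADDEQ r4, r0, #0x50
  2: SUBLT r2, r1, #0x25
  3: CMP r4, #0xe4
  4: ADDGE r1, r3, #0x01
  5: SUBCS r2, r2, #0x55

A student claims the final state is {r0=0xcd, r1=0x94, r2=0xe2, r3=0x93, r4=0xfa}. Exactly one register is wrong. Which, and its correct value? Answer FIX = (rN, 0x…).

FIX = (r2, 0xf5)

0: ✓ CMP  NZCV=1000
1: · ADDEQ
2: ✓ SUBLT  r2←0x4a
3: ✓ CMP  NZCV=0010
4: ✓ ADDGE  r1←0x94
5: ✓ SUBCS  r2←0xf5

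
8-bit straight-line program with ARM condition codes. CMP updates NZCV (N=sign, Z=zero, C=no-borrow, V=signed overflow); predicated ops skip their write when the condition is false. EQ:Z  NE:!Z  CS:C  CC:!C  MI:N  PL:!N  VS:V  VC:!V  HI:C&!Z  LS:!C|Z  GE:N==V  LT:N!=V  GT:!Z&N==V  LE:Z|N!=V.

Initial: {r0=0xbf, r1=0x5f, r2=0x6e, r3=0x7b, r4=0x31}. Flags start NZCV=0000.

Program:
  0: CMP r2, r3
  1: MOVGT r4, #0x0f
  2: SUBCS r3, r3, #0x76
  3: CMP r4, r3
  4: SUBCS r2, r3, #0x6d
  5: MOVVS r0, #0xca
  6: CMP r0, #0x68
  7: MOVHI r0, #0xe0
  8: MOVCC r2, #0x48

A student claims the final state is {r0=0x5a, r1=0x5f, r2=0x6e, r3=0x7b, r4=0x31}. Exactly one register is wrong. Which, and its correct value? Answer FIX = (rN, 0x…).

0: ✓ CMP  NZCV=1000
1: · MOVGT
2: · SUBCS
3: ✓ CMP  NZCV=1000
4: · SUBCS
5: · MOVVS
6: ✓ CMP  NZCV=0011
7: ✓ MOVHI  r0←0xe0
8: · MOVCC

FIX = (r0, 0xe0)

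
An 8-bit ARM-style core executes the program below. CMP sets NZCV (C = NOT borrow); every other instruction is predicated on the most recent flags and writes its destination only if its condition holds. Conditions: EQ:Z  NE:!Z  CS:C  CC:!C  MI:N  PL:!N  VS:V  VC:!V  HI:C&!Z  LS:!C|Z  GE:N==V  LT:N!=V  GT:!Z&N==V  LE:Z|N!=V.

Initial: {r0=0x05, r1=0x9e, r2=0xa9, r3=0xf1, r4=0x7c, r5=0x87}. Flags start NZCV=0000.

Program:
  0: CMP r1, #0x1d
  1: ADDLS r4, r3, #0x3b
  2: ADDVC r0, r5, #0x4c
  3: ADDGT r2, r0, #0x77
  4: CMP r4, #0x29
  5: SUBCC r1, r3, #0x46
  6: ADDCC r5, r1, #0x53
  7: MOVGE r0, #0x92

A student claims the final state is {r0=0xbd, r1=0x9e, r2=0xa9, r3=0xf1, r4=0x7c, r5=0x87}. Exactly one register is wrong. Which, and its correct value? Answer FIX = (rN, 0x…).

FIX = (r0, 0x92)

[0] flags=1010 → (cmp)
[1] flags=1010 LS?F → skip
[2] flags=1010 VC?T → r0=0xd3
[3] flags=1010 GT?F → skip
[4] flags=0010 → (cmp)
[5] flags=0010 CC?F → skip
[6] flags=0010 CC?F → skip
[7] flags=0010 GE?T → r0=0x92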